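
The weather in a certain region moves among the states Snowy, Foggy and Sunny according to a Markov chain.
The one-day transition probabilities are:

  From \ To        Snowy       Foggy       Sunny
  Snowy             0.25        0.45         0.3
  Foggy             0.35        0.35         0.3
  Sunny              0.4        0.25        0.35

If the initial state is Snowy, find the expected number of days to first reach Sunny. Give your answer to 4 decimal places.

3.3333

Let t(s) be the expected number of days to first reach Sunny from state s, with t(Sunny) = 0. Conditioning on the first day:
t(Snowy) = 1 + 0.25·t(Snowy) + 0.45·t(Foggy)
t(Foggy) = 1 + 0.35·t(Snowy) + 0.35·t(Foggy)
Solving: t(Snowy) = 3.3333, t(Foggy) = 3.3333.
Expected days from Snowy to Sunny: 3.3333.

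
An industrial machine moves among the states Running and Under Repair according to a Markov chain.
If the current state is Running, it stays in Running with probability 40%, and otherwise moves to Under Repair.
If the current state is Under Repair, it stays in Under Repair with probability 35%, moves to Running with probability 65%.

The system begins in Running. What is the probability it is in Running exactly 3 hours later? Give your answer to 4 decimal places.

0.5125

Propagate the distribution vector 3 hours from Running.
After 0 hours: (1.0000, 0.0000)
After 1 hour: (0.4000, 0.6000)
After 2 hours: (0.5500, 0.4500)
After 3 hours: (0.5125, 0.4875)
P(in Running after 3 hours) = 0.5125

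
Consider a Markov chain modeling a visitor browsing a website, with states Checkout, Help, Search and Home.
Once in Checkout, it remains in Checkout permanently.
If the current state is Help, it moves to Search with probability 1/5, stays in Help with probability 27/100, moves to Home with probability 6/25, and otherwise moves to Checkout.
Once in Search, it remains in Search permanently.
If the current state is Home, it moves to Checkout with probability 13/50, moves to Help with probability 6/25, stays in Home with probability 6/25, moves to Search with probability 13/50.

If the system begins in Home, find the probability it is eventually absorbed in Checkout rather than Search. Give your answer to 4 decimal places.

0.5217

Let h(s) be the probability of absorption at Checkout starting from transient state s. Then h(Checkout) = 1 and h(Search) = 0. By first-step analysis:
h(Help) = 0.29·1 + 0.27·h(Help) + 0.2·0 + 0.24·h(Home)
h(Home) = 0.26·1 + 0.24·h(Help) + 0.26·0 + 0.24·h(Home)
Solving: h(Help) = 0.5688, h(Home) = 0.5217.
Starting from Home, the probability is 0.5217.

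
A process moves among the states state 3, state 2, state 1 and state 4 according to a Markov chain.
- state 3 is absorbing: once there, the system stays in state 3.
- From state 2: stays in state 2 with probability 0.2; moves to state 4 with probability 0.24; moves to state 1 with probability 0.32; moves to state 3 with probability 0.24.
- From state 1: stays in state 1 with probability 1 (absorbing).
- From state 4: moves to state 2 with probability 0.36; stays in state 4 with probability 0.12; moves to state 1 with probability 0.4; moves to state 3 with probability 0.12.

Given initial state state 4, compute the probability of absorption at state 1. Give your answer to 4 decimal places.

0.7047

Let h(s) be the probability of absorption at state 1 starting from transient state s. Then h(state 1) = 1 and h(state 3) = 0. By first-step analysis:
h(state 2) = 0.24·0 + 0.2·h(state 2) + 0.32·1 + 0.24·h(state 4)
h(state 4) = 0.12·0 + 0.36·h(state 2) + 0.4·1 + 0.12·h(state 4)
Solving: h(state 2) = 0.6114, h(state 4) = 0.7047.
Starting from state 4, the probability is 0.7047.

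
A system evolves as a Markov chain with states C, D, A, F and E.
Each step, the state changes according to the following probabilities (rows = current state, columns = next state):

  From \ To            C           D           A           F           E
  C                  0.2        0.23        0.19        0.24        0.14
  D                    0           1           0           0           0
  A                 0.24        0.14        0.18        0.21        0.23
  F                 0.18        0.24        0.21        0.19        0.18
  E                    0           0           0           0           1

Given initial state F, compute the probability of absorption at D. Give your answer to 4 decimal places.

Let h(s) be the probability of absorption at D starting from transient state s. Then h(D) = 1 and h(E) = 0. By first-step analysis:
h(C) = 0.2·h(C) + 0.23·1 + 0.19·h(A) + 0.24·h(F) + 0.14·0
h(A) = 0.24·h(C) + 0.14·1 + 0.18·h(A) + 0.21·h(F) + 0.23·0
h(F) = 0.18·h(C) + 0.24·1 + 0.21·h(A) + 0.19·h(F) + 0.18·0
Solving: h(C) = 0.5638, h(A) = 0.4753, h(F) = 0.5448.
Starting from F, the probability is 0.5448.

0.5448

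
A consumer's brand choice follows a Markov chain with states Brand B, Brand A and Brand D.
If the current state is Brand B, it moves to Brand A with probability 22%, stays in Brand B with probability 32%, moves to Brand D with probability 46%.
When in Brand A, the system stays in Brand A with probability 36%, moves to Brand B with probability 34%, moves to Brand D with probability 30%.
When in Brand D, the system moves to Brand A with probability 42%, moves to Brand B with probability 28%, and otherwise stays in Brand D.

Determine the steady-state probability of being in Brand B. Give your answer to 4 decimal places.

0.3127

Let the stationary distribution be π with π = πP and π_1 + π_2 + π_3 = 1.
π_1 = 0.32·π_1 + 0.34·π_2 + 0.28·π_3
π_2 = 0.22·π_1 + 0.36·π_2 + 0.42·π_3
Solving with the normalization constraint gives π = (0.3127, 0.3372, 0.3500).
So the stationary probability of Brand B is 0.3127.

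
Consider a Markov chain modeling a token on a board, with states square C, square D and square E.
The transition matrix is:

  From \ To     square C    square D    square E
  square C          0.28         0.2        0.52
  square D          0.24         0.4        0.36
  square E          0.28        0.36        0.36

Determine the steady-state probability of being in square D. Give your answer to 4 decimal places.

Let the stationary distribution be π with π = πP and π_1 + π_2 + π_3 = 1.
π_1 = 0.28·π_1 + 0.24·π_2 + 0.28·π_3
π_2 = 0.2·π_1 + 0.4·π_2 + 0.36·π_3
Solving with the normalization constraint gives π = (0.2668, 0.3305, 0.4027).
So the stationary probability of square D is 0.3305.

0.3305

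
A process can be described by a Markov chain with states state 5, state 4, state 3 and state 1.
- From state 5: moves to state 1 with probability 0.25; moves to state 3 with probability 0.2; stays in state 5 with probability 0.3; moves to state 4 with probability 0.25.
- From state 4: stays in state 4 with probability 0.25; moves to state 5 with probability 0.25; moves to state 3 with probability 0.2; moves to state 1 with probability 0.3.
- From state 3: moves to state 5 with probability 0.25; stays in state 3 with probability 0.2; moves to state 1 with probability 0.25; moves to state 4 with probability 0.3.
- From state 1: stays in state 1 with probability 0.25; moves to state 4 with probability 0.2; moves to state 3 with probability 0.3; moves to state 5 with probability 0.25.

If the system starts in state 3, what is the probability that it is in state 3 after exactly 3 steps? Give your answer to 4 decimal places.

Propagate the distribution vector 3 steps from state 3.
After 0 steps: (0.0000, 0.0000, 1.0000, 0.0000)
After 1 step: (0.2500, 0.3000, 0.2000, 0.2500)
After 2 steps: (0.2625, 0.2475, 0.2250, 0.2650)
After 3 steps: (0.2631, 0.2480, 0.2265, 0.2624)
P(in state 3 after 3 steps) = 0.2265

0.2265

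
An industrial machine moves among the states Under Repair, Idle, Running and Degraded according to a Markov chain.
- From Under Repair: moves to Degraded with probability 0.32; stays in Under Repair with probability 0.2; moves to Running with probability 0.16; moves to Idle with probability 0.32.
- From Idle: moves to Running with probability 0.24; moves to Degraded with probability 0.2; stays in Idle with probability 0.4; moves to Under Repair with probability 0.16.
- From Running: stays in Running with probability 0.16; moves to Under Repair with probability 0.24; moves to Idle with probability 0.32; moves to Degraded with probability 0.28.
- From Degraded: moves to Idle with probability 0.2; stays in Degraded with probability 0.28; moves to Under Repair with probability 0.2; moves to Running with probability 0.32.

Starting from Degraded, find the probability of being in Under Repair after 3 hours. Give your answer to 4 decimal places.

0.1967

Propagate the distribution vector 3 hours from Degraded.
After 0 hours: (0.0000, 0.0000, 0.0000, 1.0000)
After 1 hour: (0.2000, 0.2000, 0.3200, 0.2800)
After 2 hours: (0.2048, 0.3024, 0.2208, 0.2720)
After 3 hours: (0.1967, 0.3116, 0.2277, 0.2640)
P(in Under Repair after 3 hours) = 0.1967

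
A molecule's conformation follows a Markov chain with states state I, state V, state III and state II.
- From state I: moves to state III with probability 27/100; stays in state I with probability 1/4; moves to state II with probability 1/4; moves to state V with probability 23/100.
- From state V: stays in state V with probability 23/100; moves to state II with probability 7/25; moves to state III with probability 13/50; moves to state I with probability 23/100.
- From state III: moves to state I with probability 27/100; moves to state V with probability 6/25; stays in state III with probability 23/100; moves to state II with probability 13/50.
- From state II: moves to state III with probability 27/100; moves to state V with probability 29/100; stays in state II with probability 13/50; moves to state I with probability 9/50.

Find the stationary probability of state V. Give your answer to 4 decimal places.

Let the stationary distribution be π with π = πP and π_1 + π_2 + π_3 + π_4 = 1.
π_1 = 0.25·π_1 + 0.23·π_2 + 0.27·π_3 + 0.18·π_4
π_2 = 0.23·π_1 + 0.23·π_2 + 0.24·π_3 + 0.29·π_4
π_3 = 0.27·π_1 + 0.26·π_2 + 0.23·π_3 + 0.27·π_4
Solving with the normalization constraint gives π = (0.2318, 0.2483, 0.2572, 0.2626).
So the stationary probability of state V is 0.2483.

0.2483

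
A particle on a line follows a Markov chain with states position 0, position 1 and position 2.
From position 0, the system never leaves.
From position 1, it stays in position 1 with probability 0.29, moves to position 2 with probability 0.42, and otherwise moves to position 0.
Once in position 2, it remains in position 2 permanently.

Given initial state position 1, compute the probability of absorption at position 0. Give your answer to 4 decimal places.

0.4085

Let h(s) be the probability of absorption at position 0 starting from transient state s. Then h(position 0) = 1 and h(position 2) = 0. By first-step analysis:
h(position 1) = 0.29·1 + 0.29·h(position 1) + 0.42·0
Solving: h(position 1) = 0.4085.
Starting from position 1, the probability is 0.4085.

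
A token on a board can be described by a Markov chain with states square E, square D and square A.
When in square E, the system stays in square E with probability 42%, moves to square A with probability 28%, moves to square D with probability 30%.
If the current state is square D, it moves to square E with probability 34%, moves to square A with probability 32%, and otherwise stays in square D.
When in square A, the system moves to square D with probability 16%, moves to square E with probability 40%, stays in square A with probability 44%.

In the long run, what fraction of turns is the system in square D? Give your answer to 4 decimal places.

0.2621

Let the stationary distribution be π with π = πP and π_1 + π_2 + π_3 = 1.
π_1 = 0.42·π_1 + 0.34·π_2 + 0.4·π_3
π_2 = 0.3·π_1 + 0.34·π_2 + 0.16·π_3
Solving with the normalization constraint gives π = (0.3921, 0.2621, 0.3458).
So the stationary probability of square D is 0.2621.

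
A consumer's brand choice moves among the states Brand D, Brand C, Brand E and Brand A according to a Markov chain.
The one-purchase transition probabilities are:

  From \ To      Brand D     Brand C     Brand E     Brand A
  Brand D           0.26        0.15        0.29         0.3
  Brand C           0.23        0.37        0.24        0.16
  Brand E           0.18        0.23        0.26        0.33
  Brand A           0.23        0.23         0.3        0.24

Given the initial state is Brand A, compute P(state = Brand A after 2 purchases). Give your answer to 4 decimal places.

Propagate the distribution vector 2 purchases from Brand A.
After 0 purchases: (0.0000, 0.0000, 0.0000, 1.0000)
After 1 purchase: (0.2300, 0.2300, 0.3000, 0.2400)
After 2 purchases: (0.2219, 0.2438, 0.2719, 0.2624)
P(in Brand A after 2 purchases) = 0.2624

0.2624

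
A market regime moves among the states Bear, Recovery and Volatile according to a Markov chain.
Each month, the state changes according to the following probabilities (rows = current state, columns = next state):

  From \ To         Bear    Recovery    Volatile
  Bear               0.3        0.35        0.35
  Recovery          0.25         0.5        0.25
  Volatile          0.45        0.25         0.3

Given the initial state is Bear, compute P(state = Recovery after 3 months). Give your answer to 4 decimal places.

0.3754

Propagate the distribution vector 3 months from Bear.
After 0 months: (1.0000, 0.0000, 0.0000)
After 1 month: (0.3000, 0.3500, 0.3500)
After 2 months: (0.3350, 0.3675, 0.2975)
After 3 months: (0.3263, 0.3754, 0.2984)
P(in Recovery after 3 months) = 0.3754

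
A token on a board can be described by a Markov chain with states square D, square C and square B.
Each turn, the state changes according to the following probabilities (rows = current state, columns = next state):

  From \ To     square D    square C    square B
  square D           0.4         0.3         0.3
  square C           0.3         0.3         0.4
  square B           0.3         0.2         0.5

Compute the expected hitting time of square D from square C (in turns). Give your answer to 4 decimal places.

Let t(s) be the expected number of turns to first reach square D from state s, with t(square D) = 0. Conditioning on the first turn:
t(square C) = 1 + 0.3·t(square C) + 0.4·t(square B)
t(square B) = 1 + 0.2·t(square C) + 0.5·t(square B)
Solving: t(square C) = 3.3333, t(square B) = 3.3333.
Expected turns from square C to square D: 3.3333.

3.3333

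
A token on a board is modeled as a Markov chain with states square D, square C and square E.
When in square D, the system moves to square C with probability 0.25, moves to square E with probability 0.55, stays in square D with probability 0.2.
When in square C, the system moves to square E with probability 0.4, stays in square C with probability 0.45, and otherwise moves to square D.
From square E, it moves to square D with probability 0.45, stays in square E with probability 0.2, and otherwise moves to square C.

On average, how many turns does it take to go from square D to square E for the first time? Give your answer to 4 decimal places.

Let t(s) be the expected number of turns to first reach square E from state s, with t(square E) = 0. Conditioning on the first turn:
t(square D) = 1 + 0.2·t(square D) + 0.25·t(square C)
t(square C) = 1 + 0.15·t(square D) + 0.45·t(square C)
Solving: t(square D) = 1.9876, t(square C) = 2.3602.
Expected turns from square D to square E: 1.9876.

1.9876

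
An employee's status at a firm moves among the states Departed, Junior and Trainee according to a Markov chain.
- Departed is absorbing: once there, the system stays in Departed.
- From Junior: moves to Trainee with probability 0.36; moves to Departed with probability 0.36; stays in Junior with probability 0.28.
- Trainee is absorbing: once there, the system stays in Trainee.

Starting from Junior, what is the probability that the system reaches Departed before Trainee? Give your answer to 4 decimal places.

Let h(s) be the probability of absorption at Departed starting from transient state s. Then h(Departed) = 1 and h(Trainee) = 0. By first-step analysis:
h(Junior) = 0.36·1 + 0.28·h(Junior) + 0.36·0
Solving: h(Junior) = 0.5000.
Starting from Junior, the probability is 0.5000.

0.5000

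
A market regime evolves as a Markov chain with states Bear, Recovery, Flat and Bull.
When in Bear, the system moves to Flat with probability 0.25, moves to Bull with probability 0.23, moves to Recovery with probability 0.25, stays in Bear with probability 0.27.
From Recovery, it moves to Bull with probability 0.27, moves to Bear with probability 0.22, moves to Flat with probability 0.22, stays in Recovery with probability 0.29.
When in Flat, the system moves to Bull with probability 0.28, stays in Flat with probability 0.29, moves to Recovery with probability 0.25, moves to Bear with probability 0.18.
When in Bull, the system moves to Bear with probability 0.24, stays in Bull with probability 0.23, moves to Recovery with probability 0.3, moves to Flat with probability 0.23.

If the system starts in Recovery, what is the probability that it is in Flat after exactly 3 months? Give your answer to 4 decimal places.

0.2465

Propagate the distribution vector 3 months from Recovery.
After 0 months: (0.0000, 1.0000, 0.0000, 0.0000)
After 1 month: (0.2200, 0.2900, 0.2200, 0.2700)
After 2 months: (0.2276, 0.2751, 0.2447, 0.2526)
After 3 months: (0.2266, 0.2736, 0.2465, 0.2532)
P(in Flat after 3 months) = 0.2465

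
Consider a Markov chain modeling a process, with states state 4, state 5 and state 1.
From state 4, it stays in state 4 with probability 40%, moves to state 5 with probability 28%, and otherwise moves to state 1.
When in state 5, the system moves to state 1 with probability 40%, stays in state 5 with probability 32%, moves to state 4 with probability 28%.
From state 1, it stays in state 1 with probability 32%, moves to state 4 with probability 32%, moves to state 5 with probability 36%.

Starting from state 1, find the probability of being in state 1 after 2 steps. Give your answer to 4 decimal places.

0.3488

Sum over the intermediate state after 1 step:
P = P(state 1→state 4)·P(state 4→state 1) + P(state 1→state 5)·P(state 5→state 1) + P(state 1→state 1)·P(state 1→state 1)
  = 0.32×0.32 + 0.36×0.4 + 0.32×0.32
  = 0.1024 + 0.1440 + 0.1024 = 0.3488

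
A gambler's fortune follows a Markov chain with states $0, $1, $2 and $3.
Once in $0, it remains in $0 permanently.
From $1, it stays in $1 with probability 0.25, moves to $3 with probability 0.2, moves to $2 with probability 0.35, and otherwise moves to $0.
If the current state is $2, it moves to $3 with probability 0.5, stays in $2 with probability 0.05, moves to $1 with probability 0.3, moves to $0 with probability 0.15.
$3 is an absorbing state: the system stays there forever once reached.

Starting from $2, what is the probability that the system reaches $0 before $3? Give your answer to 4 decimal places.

0.2840

Let h(s) be the probability of absorption at $0 starting from transient state s. Then h($0) = 1 and h($3) = 0. By first-step analysis:
h($1) = 0.2·1 + 0.25·h($1) + 0.35·h($2) + 0.2·0
h($2) = 0.15·1 + 0.3·h($1) + 0.05·h($2) + 0.5·0
Solving: h($1) = 0.3992, h($2) = 0.2840.
Starting from $2, the probability is 0.2840.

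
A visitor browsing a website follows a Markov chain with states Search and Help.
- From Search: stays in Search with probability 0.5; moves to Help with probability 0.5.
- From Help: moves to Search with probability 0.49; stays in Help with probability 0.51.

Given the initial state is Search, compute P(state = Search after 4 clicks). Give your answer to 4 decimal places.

Propagate the distribution vector 4 clicks from Search.
After 0 clicks: (1.0000, 0.0000)
After 1 click: (0.5000, 0.5000)
After 2 clicks: (0.4950, 0.5050)
After 3 clicks: (0.4950, 0.5051)
After 4 clicks: (0.4949, 0.5051)
P(in Search after 4 clicks) = 0.4949

0.4949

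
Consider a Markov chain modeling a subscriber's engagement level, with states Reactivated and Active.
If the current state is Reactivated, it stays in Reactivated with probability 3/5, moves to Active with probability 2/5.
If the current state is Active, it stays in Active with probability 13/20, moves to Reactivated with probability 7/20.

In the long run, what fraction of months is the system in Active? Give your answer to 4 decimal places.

Let the stationary distribution be π with π = πP and π_1 + π_2 = 1.
π_1 = 0.6·π_1 + 0.35·π_2
Solving with the normalization constraint gives π = (0.4667, 0.5333).
So the stationary probability of Active is 0.5333.

0.5333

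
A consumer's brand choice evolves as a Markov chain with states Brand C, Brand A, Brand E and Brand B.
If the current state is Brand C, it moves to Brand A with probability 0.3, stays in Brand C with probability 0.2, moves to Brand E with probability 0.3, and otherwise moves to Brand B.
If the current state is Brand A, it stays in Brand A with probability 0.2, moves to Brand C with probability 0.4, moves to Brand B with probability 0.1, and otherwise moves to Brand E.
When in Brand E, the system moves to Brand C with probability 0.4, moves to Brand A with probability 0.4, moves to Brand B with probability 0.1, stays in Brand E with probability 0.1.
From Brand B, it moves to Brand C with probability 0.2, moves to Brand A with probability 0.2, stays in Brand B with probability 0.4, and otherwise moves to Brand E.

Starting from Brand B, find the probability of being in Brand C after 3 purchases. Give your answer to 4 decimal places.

Propagate the distribution vector 3 purchases from Brand B.
After 0 purchases: (0.0000, 0.0000, 0.0000, 1.0000)
After 1 purchase: (0.2000, 0.2000, 0.2000, 0.4000)
After 2 purchases: (0.2800, 0.2600, 0.2200, 0.2400)
After 3 purchases: (0.2960, 0.2720, 0.2320, 0.2000)
P(in Brand C after 3 purchases) = 0.2960

0.2960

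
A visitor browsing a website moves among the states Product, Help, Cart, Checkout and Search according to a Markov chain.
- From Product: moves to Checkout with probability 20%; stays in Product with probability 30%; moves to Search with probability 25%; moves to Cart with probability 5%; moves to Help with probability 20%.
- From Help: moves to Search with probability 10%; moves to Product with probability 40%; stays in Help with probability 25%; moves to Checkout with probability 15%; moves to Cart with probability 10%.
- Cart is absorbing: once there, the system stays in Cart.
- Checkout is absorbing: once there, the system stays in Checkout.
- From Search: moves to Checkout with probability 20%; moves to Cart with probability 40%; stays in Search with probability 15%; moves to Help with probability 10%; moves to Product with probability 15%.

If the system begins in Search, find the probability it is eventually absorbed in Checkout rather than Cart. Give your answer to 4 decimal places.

Let h(s) be the probability of absorption at Checkout starting from transient state s. Then h(Checkout) = 1 and h(Cart) = 0. By first-step analysis:
h(Product) = 0.3·h(Product) + 0.2·h(Help) + 0.05·0 + 0.2·1 + 0.25·h(Search)
h(Help) = 0.4·h(Product) + 0.25·h(Help) + 0.1·0 + 0.15·1 + 0.1·h(Search)
h(Search) = 0.15·h(Product) + 0.1·h(Help) + 0.4·0 + 0.2·1 + 0.15·h(Search)
Solving: h(Product) = 0.5945, h(Help) = 0.5714, h(Search) = 0.4074.
Starting from Search, the probability is 0.4074.

0.4074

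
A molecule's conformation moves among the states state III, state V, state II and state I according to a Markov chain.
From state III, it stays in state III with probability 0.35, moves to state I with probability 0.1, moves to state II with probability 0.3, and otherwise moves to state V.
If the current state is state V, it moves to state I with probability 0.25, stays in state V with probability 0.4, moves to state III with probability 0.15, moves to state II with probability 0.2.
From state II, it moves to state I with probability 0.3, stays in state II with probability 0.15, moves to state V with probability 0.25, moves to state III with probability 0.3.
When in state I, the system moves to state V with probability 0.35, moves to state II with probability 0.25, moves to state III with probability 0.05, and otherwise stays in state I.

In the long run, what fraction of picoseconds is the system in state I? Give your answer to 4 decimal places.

0.2573

Let the stationary distribution be π with π = πP and π_1 + π_2 + π_3 + π_4 = 1.
π_1 = 0.35·π_1 + 0.15·π_2 + 0.3·π_3 + 0.05·π_4
π_2 = 0.25·π_1 + 0.4·π_2 + 0.25·π_3 + 0.35·π_4
π_3 = 0.3·π_1 + 0.2·π_2 + 0.15·π_3 + 0.25·π_4
Solving with the normalization constraint gives π = (0.1969, 0.3244, 0.2215, 0.2573).
So the stationary probability of state I is 0.2573.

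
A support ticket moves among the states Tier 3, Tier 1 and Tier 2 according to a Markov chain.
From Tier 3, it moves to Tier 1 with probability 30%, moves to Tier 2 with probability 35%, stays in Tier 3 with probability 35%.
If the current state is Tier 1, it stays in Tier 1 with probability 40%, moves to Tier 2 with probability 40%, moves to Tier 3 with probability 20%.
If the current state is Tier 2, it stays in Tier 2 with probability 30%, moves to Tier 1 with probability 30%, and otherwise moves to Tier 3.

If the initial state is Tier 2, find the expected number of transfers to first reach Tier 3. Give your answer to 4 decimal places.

3.0000

Let t(s) be the expected number of transfers to first reach Tier 3 from state s, with t(Tier 3) = 0. Conditioning on the first transfer:
t(Tier 1) = 1 + 0.4·t(Tier 1) + 0.4·t(Tier 2)
t(Tier 2) = 1 + 0.3·t(Tier 1) + 0.3·t(Tier 2)
Solving: t(Tier 1) = 3.6667, t(Tier 2) = 3.0000.
Expected transfers from Tier 2 to Tier 3: 3.0000.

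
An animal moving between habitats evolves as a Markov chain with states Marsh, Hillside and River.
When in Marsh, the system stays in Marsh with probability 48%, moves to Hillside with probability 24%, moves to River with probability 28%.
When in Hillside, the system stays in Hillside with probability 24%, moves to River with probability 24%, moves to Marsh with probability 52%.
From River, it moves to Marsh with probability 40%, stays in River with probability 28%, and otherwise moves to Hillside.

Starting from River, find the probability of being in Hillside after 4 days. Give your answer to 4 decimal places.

0.2616

Propagate the distribution vector 4 days from River.
After 0 days: (0.0000, 0.0000, 1.0000)
After 1 day: (0.4000, 0.3200, 0.2800)
After 2 days: (0.4704, 0.2624, 0.2672)
After 3 days: (0.4691, 0.2614, 0.2695)
After 4 days: (0.4689, 0.2616, 0.2695)
P(in Hillside after 4 days) = 0.2616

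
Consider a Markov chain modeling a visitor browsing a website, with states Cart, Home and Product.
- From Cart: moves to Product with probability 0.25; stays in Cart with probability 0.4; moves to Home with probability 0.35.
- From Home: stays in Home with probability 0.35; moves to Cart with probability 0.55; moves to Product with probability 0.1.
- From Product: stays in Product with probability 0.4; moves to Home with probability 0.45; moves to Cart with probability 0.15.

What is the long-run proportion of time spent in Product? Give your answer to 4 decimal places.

Let the stationary distribution be π with π = πP and π_1 + π_2 + π_3 = 1.
π_1 = 0.4·π_1 + 0.55·π_2 + 0.15·π_3
π_2 = 0.35·π_1 + 0.35·π_2 + 0.45·π_3
Solving with the normalization constraint gives π = (0.3988, 0.3728, 0.2283).
So the stationary probability of Product is 0.2283.

0.2283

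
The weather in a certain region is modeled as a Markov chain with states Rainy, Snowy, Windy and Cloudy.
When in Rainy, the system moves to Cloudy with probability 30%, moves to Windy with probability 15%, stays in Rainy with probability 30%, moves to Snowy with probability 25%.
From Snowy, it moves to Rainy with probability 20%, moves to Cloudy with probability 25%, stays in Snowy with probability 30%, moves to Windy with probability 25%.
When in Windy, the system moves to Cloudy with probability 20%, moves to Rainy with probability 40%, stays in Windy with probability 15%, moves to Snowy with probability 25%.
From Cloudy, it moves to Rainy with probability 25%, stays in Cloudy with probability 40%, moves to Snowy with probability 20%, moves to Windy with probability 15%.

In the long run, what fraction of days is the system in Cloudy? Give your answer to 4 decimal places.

0.3002

Let the stationary distribution be π with π = πP and π_1 + π_2 + π_3 + π_4 = 1.
π_1 = 0.3·π_1 + 0.2·π_2 + 0.4·π_3 + 0.25·π_4
π_2 = 0.25·π_1 + 0.3·π_2 + 0.25·π_3 + 0.2·π_4
π_3 = 0.15·π_1 + 0.25·π_2 + 0.15·π_3 + 0.15·π_4
Solving with the normalization constraint gives π = (0.2777, 0.2474, 0.1747, 0.3002).
So the stationary probability of Cloudy is 0.3002.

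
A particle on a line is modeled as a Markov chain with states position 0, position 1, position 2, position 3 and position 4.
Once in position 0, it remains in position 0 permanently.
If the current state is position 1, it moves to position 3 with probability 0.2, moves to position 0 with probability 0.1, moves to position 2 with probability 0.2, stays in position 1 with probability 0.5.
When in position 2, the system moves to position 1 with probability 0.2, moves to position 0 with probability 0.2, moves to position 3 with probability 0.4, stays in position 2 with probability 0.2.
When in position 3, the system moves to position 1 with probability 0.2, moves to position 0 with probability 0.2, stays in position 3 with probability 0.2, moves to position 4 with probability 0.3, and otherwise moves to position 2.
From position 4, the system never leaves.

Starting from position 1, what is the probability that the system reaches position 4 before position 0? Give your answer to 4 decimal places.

Let h(s) be the probability of absorption at position 4 starting from transient state s. Then h(position 4) = 1 and h(position 0) = 0. By first-step analysis:
h(position 1) = 0.1·0 + 0.5·h(position 1) + 0.2·h(position 2) + 0.2·h(position 3)
h(position 2) = 0.2·0 + 0.2·h(position 1) + 0.2·h(position 2) + 0.4·h(position 3)
h(position 3) = 0.2·0 + 0.2·h(position 1) + 0.1·h(position 2) + 0.2·h(position 3) + 0.3·1
Solving: h(position 1) = 0.3333, h(position 2) = 0.3333, h(position 3) = 0.5000.
Starting from position 1, the probability is 0.3333.

0.3333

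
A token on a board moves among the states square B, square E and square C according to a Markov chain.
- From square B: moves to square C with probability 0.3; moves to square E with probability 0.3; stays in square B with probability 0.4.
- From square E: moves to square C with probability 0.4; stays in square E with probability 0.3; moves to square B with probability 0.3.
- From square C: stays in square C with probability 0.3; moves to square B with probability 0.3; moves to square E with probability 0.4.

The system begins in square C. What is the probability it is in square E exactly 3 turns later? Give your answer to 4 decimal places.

0.3340

Propagate the distribution vector 3 turns from square C.
After 0 turns: (0.0000, 0.0000, 1.0000)
After 1 turn: (0.3000, 0.4000, 0.3000)
After 2 turns: (0.3300, 0.3300, 0.3400)
After 3 turns: (0.3330, 0.3340, 0.3330)
P(in square E after 3 turns) = 0.3340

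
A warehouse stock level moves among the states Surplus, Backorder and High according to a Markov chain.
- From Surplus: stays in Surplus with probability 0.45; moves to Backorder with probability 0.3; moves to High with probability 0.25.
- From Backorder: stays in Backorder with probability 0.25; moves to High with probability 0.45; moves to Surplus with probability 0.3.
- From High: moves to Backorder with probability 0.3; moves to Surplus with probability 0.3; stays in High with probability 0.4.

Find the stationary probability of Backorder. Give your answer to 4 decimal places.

0.2857

Let the stationary distribution be π with π = πP and π_1 + π_2 + π_3 = 1.
π_1 = 0.45·π_1 + 0.3·π_2 + 0.3·π_3
π_2 = 0.3·π_1 + 0.25·π_2 + 0.3·π_3
Solving with the normalization constraint gives π = (0.3529, 0.2857, 0.3613).
So the stationary probability of Backorder is 0.2857.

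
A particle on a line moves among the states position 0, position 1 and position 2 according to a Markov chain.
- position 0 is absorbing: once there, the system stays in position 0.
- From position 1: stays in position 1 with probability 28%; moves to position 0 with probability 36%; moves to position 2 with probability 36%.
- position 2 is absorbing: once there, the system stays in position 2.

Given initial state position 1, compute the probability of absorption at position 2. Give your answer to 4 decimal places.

0.5000

Let h(s) be the probability of absorption at position 2 starting from transient state s. Then h(position 2) = 1 and h(position 0) = 0. By first-step analysis:
h(position 1) = 0.36·0 + 0.28·h(position 1) + 0.36·1
Solving: h(position 1) = 0.5000.
Starting from position 1, the probability is 0.5000.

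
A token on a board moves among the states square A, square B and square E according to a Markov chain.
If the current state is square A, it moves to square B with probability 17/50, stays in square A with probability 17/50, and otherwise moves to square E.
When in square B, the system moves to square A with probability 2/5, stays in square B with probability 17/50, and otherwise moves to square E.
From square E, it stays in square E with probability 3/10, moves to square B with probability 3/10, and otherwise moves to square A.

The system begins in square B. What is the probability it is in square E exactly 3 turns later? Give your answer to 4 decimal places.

0.2943

Propagate the distribution vector 3 turns from square B.
After 0 turns: (0.0000, 1.0000, 0.0000)
After 1 turn: (0.4000, 0.3400, 0.2600)
After 2 turns: (0.3760, 0.3296, 0.2944)
After 3 turns: (0.3774, 0.3282, 0.2943)
P(in square E after 3 turns) = 0.2943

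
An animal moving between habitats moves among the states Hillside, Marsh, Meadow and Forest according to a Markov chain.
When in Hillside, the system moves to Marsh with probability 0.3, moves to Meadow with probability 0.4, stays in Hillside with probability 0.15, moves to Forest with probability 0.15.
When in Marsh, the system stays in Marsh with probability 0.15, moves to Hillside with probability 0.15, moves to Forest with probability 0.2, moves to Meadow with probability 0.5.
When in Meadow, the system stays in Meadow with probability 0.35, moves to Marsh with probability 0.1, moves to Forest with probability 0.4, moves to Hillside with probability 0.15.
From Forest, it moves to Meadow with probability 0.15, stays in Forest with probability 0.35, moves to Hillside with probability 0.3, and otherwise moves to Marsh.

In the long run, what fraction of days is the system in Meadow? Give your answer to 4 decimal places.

0.3263

Let the stationary distribution be π with π = πP and π_1 + π_2 + π_3 + π_4 = 1.
π_1 = 0.15·π_1 + 0.15·π_2 + 0.15·π_3 + 0.3·π_4
π_2 = 0.3·π_1 + 0.15·π_2 + 0.1·π_3 + 0.2·π_4
π_3 = 0.4·π_1 + 0.5·π_2 + 0.35·π_3 + 0.15·π_4
Solving with the normalization constraint gives π = (0.1951, 0.1780, 0.3263, 0.3006).
So the stationary probability of Meadow is 0.3263.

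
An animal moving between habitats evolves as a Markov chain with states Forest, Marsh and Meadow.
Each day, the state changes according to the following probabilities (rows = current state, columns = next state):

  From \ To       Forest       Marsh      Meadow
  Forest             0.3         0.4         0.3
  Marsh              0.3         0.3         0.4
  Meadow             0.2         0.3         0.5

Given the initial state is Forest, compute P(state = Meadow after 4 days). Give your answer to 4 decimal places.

Propagate the distribution vector 4 days from Forest.
After 0 days: (1.0000, 0.0000, 0.0000)
After 1 day: (0.3000, 0.4000, 0.3000)
After 2 days: (0.2700, 0.3300, 0.4000)
After 3 days: (0.2600, 0.3270, 0.4130)
After 4 days: (0.2587, 0.3260, 0.4153)
P(in Meadow after 4 days) = 0.4153

0.4153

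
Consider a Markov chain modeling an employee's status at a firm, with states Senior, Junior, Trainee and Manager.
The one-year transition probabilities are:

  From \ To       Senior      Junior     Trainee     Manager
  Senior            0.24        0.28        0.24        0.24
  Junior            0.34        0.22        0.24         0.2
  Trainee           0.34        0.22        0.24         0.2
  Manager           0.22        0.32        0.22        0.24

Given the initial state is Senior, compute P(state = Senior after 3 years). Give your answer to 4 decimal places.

0.2850

Propagate the distribution vector 3 years from Senior.
After 0 years: (1.0000, 0.0000, 0.0000, 0.0000)
After 1 year: (0.2400, 0.2800, 0.2400, 0.2400)
After 2 years: (0.2872, 0.2584, 0.2352, 0.2192)
After 3 years: (0.2850, 0.2592, 0.2356, 0.2203)
P(in Senior after 3 years) = 0.2850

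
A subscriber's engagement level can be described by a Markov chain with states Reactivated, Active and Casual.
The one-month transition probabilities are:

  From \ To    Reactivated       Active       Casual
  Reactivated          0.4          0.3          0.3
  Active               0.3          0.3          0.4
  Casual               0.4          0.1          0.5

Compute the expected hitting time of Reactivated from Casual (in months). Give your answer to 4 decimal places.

Let t(s) be the expected number of months to first reach Reactivated from state s, with t(Reactivated) = 0. Conditioning on the first month:
t(Active) = 1 + 0.3·t(Active) + 0.4·t(Casual)
t(Casual) = 1 + 0.1·t(Active) + 0.5·t(Casual)
Solving: t(Active) = 2.9032, t(Casual) = 2.5806.
Expected months from Casual to Reactivated: 2.5806.

2.5806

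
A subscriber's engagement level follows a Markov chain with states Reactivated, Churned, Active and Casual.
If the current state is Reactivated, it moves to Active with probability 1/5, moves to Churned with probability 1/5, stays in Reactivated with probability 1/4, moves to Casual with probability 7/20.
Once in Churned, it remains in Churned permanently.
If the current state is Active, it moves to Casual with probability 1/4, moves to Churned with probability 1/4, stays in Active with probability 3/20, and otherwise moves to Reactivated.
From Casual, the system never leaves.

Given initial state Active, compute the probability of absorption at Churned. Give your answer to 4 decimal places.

Let h(s) be the probability of absorption at Churned starting from transient state s. Then h(Churned) = 1 and h(Casual) = 0. By first-step analysis:
h(Reactivated) = 0.25·h(Reactivated) + 0.2·1 + 0.2·h(Active) + 0.35·0
h(Active) = 0.35·h(Reactivated) + 0.25·1 + 0.15·h(Active) + 0.25·0
Solving: h(Reactivated) = 0.3877, h(Active) = 0.4537.
Starting from Active, the probability is 0.4537.

0.4537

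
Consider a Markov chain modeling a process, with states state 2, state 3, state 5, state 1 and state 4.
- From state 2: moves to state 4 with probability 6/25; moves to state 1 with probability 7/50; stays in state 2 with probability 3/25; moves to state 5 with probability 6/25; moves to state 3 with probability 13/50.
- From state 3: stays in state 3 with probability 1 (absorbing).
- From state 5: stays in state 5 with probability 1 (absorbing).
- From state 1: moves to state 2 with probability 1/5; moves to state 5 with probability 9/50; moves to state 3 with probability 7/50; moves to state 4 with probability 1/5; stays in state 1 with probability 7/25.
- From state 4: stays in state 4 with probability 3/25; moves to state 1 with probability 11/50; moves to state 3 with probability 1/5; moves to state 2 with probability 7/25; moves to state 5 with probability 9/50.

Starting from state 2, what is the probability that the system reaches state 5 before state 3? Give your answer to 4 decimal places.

Let h(s) be the probability of absorption at state 5 starting from transient state s. Then h(state 5) = 1 and h(state 3) = 0. By first-step analysis:
h(state 2) = 0.12·h(state 2) + 0.26·0 + 0.24·1 + 0.14·h(state 1) + 0.24·h(state 4)
h(state 1) = 0.2·h(state 2) + 0.14·0 + 0.18·1 + 0.28·h(state 1) + 0.2·h(state 4)
h(state 4) = 0.28·h(state 2) + 0.2·0 + 0.18·1 + 0.22·h(state 1) + 0.12·h(state 4)
Solving: h(state 2) = 0.4897, h(state 1) = 0.5224, h(state 4) = 0.4910.
Starting from state 2, the probability is 0.4897.

0.4897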